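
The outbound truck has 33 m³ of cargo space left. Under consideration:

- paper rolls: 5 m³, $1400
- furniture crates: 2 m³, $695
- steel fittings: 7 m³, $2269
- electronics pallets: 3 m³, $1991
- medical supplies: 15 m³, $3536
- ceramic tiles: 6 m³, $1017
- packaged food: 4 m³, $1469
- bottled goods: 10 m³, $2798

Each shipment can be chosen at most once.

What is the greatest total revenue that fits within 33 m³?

10622

Best packing: paper rolls + furniture crates + steel fittings + electronics pallets + packaged food + bottled goods — 31 m³, 10622 total.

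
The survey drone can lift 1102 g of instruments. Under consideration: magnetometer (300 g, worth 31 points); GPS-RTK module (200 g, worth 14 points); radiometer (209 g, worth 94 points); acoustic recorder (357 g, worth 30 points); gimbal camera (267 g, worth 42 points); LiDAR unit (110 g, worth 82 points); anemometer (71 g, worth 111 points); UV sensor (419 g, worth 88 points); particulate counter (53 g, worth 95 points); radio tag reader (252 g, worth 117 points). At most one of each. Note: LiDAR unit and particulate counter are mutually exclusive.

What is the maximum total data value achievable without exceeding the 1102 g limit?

505

Taking radiometer + anemometer + UV sensor + particulate counter + radio tag reader: 1004 g used, 505 in data value.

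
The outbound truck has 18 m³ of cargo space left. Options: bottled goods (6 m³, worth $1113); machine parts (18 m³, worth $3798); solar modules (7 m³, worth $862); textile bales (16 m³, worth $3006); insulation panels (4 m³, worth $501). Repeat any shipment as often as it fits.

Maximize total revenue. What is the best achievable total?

3798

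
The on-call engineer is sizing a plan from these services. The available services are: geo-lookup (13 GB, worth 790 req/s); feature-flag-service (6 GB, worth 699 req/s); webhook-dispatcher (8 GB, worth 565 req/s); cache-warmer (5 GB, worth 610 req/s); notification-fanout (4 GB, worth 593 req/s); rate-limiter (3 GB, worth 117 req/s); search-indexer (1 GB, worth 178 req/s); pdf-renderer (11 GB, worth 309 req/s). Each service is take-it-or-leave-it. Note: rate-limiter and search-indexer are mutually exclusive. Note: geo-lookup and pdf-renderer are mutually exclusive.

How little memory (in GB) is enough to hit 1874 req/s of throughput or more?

15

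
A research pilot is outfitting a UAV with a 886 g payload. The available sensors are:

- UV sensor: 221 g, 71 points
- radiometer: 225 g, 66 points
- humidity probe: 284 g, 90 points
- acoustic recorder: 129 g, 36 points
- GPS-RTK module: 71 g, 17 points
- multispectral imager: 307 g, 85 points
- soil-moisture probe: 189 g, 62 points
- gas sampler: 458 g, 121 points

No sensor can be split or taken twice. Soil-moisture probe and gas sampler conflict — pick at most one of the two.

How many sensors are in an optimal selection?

4

The maximum data value within 886 g is 263.
One optimal bundle: UV sensor + radiometer + humidity probe + acoustic recorder (859 g).
All optima have 4 sensors.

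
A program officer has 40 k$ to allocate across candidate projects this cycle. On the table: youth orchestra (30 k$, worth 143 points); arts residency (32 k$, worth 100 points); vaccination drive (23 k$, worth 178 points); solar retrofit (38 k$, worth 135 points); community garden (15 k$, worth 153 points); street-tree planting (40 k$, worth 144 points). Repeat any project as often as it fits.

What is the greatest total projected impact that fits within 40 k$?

331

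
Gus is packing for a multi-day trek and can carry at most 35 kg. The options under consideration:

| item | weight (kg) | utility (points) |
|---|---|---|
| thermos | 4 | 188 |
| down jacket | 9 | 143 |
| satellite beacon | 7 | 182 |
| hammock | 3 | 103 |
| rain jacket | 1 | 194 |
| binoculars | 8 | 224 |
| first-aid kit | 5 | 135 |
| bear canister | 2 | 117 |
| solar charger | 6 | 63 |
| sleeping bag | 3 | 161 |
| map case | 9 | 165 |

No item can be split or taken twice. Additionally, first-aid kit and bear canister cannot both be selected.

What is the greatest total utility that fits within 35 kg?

1232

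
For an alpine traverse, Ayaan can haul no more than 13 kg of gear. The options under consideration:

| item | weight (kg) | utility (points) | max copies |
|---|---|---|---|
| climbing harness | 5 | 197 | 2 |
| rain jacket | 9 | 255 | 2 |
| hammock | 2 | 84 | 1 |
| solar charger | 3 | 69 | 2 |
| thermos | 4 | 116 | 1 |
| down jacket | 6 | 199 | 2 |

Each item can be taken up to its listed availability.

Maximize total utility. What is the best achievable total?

The ratio heuristic lands on 2×climbing harness + hammock (478) but leaves 1 kg idle.
Replace climbing harness with down jacket: the trade gains 2 net, giving 480 at 13 kg.

480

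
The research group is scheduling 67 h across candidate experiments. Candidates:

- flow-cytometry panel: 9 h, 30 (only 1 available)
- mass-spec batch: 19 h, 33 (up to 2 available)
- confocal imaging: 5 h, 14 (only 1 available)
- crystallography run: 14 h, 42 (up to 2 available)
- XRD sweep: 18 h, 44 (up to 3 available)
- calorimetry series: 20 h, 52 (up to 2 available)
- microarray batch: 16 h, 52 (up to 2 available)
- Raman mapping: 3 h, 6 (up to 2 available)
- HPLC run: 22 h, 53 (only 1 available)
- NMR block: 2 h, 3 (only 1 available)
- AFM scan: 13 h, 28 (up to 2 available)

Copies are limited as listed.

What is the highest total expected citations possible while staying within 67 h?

Filling by ratio: flow-cytometry panel + confocal imaging + crystallography run + 2×microarray batch + 2×Raman mapping for 202, with 1 h left unused.
Replace flow-cytometry panel and 2×Raman mapping with crystallography run + NMR block: the trade gains 3 net, giving 205 at 67 h.
That's the maximum — no swap from here does better than 205.

205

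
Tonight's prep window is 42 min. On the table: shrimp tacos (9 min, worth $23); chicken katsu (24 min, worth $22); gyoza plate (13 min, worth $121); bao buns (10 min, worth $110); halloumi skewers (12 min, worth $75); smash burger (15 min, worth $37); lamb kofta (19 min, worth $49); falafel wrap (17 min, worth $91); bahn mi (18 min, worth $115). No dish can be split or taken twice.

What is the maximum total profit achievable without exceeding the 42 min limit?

346

The ratio ordering already packs tightly: gyoza plate + bao buns + bahn mi, 41 min, 346.
Next best is gyoza plate + bao buns + falafel wrap at 322 (40 min) — short by 24.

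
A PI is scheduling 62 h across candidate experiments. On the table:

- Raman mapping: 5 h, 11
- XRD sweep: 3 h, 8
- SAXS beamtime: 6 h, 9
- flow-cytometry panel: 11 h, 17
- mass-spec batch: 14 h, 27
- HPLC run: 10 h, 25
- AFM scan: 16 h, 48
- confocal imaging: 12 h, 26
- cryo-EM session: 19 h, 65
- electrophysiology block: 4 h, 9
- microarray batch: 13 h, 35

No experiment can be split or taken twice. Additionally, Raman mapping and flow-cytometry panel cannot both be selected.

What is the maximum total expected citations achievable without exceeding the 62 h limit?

182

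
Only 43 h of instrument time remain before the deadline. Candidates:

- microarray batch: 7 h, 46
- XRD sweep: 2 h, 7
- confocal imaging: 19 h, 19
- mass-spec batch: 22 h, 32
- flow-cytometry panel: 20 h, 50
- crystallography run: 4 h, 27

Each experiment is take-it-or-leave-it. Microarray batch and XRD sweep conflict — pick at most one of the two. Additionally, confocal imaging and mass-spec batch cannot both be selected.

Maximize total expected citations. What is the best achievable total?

123

Microarray batch + flow-cytometry panel + crystallography run uses 31 of the 43 h and totals 123.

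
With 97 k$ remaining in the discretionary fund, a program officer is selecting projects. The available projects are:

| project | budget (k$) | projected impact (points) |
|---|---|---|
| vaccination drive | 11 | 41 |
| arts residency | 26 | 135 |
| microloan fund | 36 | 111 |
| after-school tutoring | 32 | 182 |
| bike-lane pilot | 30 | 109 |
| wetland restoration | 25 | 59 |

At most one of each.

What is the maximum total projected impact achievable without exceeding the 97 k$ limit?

428

Greedy by ratio would take vaccination drive + arts residency + after-school tutoring + wetland restoration: 94 k$ used, total 417.
The 36 k$ tied up in vaccination drive and wetland restoration is better spent on microloan fund — total rises to 428 (94 k$).
The spare 3 k$ is too small for any remaining project, and no exchange beats 428.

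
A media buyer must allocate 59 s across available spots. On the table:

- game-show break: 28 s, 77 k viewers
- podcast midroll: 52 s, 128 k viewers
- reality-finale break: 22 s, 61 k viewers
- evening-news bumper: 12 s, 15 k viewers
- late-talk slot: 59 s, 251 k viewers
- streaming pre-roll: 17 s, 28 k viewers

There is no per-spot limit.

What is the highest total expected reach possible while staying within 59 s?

251

By expected reach per s: late-talk slot 4.25, reality-finale break 2.77, game-show break 2.75 lead.
Late-talk slot uses 59 of the 59 s and totals 251.
Nothing else within 59 s beats 251.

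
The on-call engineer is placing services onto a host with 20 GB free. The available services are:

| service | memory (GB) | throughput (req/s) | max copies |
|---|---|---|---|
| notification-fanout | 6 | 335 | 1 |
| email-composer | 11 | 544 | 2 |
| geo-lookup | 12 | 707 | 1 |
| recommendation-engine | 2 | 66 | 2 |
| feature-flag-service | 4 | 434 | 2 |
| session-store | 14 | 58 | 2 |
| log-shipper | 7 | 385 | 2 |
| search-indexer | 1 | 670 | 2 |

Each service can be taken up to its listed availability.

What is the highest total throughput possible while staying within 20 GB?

Notification-fanout + 2×recommendation-engine + 2×feature-flag-service + 2×search-indexer uses 20 of the 20 GB and totals 2675.
That's the maximum — no swap from here does better than 2675.

2675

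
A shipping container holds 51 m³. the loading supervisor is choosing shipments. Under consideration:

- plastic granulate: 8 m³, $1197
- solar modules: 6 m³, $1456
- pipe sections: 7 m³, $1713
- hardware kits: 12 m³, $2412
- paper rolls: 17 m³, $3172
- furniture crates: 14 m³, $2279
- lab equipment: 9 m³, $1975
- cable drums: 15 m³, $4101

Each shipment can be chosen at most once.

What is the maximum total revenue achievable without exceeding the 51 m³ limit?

Best packing: solar modules + pipe sections + hardware kits + lab equipment + cable drums — 49 m³, 11657 total.

11657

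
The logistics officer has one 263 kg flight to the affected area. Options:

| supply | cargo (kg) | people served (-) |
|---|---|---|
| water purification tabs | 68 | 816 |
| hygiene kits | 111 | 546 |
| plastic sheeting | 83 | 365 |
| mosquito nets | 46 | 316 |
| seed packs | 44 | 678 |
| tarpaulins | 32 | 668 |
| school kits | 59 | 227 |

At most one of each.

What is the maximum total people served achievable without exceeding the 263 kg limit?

Ranking by ratio (people served/kg): tarpaulins 20.88, seed packs 15.41, water purification tabs 12.00.
A density-first pass picks water purification tabs + mosquito nets + seed packs + tarpaulins + school kits — 2705 at 249 kg.
The 105 kg tied up in mosquito nets and school kits is better spent on hygiene kits — total rises to 2708 (255 kg).

2708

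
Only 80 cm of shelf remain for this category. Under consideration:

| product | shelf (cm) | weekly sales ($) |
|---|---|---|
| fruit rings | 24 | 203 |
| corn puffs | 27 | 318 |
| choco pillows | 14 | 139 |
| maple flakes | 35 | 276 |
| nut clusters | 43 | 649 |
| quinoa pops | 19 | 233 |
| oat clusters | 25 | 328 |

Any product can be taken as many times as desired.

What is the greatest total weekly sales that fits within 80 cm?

1021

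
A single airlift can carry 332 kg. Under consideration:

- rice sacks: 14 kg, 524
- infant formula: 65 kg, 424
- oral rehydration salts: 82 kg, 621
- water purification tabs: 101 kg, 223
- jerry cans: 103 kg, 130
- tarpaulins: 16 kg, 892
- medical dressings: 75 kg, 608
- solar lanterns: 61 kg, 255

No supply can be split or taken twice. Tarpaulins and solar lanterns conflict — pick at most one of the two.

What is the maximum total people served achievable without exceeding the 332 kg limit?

3069

By people served per kg: tarpaulins 55.75, rice sacks 37.43, medical dressings 8.11 lead.
Best packing: rice sacks + infant formula + oral rehydration salts + tarpaulins + medical dressings — 252 kg, 3069 total.
No other feasible combination exceeds 3069.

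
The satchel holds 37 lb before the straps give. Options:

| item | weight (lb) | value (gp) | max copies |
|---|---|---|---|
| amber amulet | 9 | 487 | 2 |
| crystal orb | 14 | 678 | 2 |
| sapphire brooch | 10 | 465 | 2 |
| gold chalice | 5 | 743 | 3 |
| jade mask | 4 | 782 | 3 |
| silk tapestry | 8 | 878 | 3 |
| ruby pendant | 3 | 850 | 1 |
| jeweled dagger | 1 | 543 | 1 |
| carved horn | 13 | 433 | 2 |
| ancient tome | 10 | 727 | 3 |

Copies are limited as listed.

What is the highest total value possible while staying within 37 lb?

The ratio heuristic lands on 3×gold chalice + 3×jade mask + ruby pendant + jeweled dagger (5968) but leaves 6 lb idle.
Dropping 2×gold chalice frees 10 lb; slotting in 2×silk tapestry (16 lb) lifts the total to 6238 at 37 lb.
No other feasible combination exceeds 6238.

6238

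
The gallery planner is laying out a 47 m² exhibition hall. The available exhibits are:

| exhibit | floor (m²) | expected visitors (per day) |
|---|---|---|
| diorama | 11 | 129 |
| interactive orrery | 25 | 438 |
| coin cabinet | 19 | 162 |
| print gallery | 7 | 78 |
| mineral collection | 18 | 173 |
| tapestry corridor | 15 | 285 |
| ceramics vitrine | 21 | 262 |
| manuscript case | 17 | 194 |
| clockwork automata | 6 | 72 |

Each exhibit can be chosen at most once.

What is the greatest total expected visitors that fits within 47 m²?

801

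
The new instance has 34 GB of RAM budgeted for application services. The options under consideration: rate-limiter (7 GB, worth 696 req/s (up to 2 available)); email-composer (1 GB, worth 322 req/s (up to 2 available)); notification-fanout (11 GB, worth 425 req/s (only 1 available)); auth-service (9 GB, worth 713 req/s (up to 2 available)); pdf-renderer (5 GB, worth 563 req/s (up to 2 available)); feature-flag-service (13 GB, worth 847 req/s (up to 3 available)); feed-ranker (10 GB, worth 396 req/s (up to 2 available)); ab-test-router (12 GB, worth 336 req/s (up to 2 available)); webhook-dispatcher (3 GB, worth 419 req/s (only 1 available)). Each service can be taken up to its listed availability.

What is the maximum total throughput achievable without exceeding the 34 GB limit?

A density-first pass picks 2×rate-limiter + 2×email-composer + 2×pdf-renderer + webhook-dispatcher — 3581 at 29 GB.
Dropping pdf-renderer frees 5 GB; slotting in auth-service (9 GB) lifts the total to 3731 at 33 GB.
That's the maximum — no swap from here does better than 3731.

3731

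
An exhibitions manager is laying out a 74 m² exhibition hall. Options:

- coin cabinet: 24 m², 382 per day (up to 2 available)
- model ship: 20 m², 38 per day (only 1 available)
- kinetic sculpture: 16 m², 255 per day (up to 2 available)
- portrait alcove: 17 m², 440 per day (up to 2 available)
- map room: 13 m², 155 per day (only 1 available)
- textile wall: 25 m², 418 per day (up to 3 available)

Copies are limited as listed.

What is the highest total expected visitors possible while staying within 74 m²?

1517

A density-first pass picks 2×portrait alcove + map room + textile wall — 1453 at 72 m².
Dropping map room and textile wall frees 38 m²; slotting in coin cabinet + kinetic sculpture (40 m²) lifts the total to 1517 at 74 m².
That's the maximum — no swap from here does better than 1517.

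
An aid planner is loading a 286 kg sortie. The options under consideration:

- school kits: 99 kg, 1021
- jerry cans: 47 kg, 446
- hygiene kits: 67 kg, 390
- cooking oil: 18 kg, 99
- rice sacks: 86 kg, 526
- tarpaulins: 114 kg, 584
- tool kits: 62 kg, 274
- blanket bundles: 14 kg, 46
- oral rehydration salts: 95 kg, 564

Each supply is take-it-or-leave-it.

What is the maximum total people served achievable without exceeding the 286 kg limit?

2176

Ranking by ratio (people served/kg): school kits 10.31, jerry cans 9.49, rice sacks 6.12.
Greedy by ratio would take school kits + jerry cans + cooking oil + rice sacks + blanket bundles: 264 kg used, total 2138.
The 86 kg tied up in rice sacks is better spent on oral rehydration salts — total rises to 2176 (273 kg).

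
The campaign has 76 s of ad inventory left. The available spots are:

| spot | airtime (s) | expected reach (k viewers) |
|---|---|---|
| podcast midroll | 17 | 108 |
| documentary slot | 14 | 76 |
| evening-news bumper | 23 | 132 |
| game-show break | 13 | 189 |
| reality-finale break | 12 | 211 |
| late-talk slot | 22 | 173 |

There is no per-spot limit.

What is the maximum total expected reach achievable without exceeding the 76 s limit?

Best packing: 6×reality-finale break — 72 s, 1266 total.
Every other selection either busts 76 s or fails to beat 1266.

1266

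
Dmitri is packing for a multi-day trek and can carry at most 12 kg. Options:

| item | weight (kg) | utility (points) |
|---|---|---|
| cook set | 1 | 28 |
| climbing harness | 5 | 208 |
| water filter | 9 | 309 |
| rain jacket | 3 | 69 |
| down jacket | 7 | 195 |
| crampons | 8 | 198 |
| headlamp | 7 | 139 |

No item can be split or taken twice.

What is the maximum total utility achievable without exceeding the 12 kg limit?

403

Density check — climbing harness 41.60, water filter 34.33, cook set 28.00 are the best per kg.
Filling by ratio: cook set + climbing harness + rain jacket for 305, with 3 kg left unused.
The 4 kg tied up in cook set and rain jacket is better spent on down jacket — total rises to 403 (12 kg).
Next best is water filter + rain jacket at 378 (12 kg) — short by 25.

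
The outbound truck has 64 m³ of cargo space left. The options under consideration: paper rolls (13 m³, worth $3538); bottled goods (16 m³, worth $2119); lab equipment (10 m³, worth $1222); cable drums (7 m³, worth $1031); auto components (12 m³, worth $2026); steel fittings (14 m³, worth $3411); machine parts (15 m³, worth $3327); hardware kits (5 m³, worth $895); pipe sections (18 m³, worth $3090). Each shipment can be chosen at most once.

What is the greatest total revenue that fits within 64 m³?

13524

Density check — paper rolls 272.15, steel fittings 243.64, machine parts 221.80 are the best per m³.
Taking the top-ratio shipments first gives paper rolls + auto components + steel fittings + machine parts + hardware kits for 13197 (59 m³).
The 5 m³ tied up in hardware kits is better spent on lab equipment — total rises to 13524 (64 m³).
An exhaustive check of the 512 subsets confirms 13524.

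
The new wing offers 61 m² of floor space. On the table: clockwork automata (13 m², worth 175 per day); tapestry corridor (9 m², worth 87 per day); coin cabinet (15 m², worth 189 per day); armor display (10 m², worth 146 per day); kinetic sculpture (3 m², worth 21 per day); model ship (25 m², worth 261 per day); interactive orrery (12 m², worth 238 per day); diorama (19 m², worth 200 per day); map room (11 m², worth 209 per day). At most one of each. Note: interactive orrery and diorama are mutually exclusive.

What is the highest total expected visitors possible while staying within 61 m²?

957

By expected visitors per m²: interactive orrery 19.83, map room 19.00, armor display 14.60 lead.
Best packing: clockwork automata + coin cabinet + armor display + interactive orrery + map room — 61 m², 957 total.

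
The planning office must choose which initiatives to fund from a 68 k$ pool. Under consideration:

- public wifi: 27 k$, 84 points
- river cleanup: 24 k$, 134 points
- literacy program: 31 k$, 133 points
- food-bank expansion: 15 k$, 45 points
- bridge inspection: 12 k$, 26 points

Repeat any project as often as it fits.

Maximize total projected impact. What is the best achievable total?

313

2×river cleanup + food-bank expansion uses 63 of the 68 k$ and totals 313.
Nothing else within 68 k$ beats 313.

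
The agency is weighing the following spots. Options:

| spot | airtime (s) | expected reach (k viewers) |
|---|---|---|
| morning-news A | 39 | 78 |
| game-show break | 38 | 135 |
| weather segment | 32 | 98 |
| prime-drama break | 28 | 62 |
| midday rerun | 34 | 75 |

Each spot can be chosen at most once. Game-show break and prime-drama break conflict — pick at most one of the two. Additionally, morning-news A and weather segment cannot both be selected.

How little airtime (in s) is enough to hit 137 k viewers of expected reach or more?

Minimise s subject to total expected reach ≥ 137.
weather segment + prime-drama break: 160 expected reach at 60 s.
Below 60 s the best achievable stays under 137.

60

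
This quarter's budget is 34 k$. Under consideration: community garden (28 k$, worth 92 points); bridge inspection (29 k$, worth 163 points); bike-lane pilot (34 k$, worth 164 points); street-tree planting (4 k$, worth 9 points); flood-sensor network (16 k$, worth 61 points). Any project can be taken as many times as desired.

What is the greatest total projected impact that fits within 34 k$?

172

By projected impact per k$: bridge inspection 5.62, bike-lane pilot 4.82, flood-sensor network 3.81 lead.
Bridge inspection + street-tree planting uses 33 of the 34 k$ and totals 172.
That's the maximum — no swap from here does better than 172.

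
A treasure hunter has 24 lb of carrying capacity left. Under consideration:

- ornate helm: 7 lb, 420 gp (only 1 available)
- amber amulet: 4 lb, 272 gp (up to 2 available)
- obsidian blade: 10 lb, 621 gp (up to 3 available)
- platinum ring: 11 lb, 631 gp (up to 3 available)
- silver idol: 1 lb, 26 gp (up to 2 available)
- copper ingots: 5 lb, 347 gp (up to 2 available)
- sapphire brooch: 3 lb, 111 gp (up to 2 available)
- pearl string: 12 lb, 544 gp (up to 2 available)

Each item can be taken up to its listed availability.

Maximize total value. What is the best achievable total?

1587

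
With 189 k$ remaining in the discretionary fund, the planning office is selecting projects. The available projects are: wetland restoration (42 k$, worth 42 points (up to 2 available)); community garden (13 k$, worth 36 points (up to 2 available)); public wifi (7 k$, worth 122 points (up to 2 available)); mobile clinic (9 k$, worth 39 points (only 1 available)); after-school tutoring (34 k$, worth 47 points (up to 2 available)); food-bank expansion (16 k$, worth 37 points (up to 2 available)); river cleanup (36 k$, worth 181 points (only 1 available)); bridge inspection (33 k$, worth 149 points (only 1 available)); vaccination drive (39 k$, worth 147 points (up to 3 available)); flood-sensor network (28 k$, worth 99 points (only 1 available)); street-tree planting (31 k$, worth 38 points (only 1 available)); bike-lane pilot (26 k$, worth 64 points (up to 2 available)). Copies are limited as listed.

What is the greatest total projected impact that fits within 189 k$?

The ratio heuristic lands on community garden + 2×public wifi + mobile clinic + river cleanup + bridge inspection + 2×vaccination drive (943) but leaves 6 k$ idle.
The 22 k$ tied up in community garden and mobile clinic is better spent on flood-sensor network — total rises to 967 (189 k$).
That's the maximum — no swap from here does better than 967.

967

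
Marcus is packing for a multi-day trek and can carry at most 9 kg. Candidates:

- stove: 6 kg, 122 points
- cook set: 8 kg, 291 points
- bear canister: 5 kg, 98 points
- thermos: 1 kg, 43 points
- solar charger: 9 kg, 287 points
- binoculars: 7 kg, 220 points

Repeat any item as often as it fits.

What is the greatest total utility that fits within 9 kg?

387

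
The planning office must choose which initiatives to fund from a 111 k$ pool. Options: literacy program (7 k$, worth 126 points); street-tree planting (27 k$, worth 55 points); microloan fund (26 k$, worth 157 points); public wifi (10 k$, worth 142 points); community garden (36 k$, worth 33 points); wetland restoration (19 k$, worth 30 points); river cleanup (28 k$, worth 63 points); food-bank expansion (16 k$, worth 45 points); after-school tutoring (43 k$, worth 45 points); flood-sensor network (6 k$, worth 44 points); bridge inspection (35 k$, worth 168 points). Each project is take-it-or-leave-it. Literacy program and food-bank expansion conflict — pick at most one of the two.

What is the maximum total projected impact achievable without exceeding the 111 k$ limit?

692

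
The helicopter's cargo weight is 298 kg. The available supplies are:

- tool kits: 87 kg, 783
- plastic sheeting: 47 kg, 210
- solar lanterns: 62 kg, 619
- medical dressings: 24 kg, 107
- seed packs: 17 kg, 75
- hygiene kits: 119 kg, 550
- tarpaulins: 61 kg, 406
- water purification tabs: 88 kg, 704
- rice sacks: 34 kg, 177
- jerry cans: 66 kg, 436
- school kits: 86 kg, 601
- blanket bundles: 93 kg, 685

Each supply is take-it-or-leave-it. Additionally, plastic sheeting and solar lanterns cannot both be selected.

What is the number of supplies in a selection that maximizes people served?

4

Best achievable people served is 2512.
tool kits + solar lanterns + tarpaulins + water purification tabs hits 2512 at 298 kg.
Every optimal selection uses 4 supplies.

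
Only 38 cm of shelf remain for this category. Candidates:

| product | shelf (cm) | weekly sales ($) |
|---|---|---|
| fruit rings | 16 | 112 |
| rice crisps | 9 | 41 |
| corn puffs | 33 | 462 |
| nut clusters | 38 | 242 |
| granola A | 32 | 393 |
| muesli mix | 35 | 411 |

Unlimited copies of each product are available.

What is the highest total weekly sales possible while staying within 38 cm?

Corn puffs uses 33 of the 38 cm and totals 462.
Every other selection either busts 38 cm or fails to beat 462.

462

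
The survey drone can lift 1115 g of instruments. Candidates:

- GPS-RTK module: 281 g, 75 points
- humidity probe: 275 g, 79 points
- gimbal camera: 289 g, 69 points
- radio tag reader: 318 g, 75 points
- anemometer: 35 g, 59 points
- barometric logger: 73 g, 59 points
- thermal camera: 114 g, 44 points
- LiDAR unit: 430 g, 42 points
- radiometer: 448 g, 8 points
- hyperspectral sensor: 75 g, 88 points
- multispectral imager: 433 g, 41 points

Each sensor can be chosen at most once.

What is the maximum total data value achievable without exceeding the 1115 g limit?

435

By data value per g: anemometer 1.69, hyperspectral sensor 1.17, barometric logger 0.81, thermal camera 0.39 lead.
Greedy by ratio would take GPS-RTK module + humidity probe + anemometer + barometric logger + thermal camera + hyperspectral sensor: 853 g used, total 404.
The 114 g tied up in thermal camera is better spent on radio tag reader — total rises to 435 (1057 g).
The closest alternative, GPS-RTK module + humidity probe + gimbal camera + anemometer + barometric logger + hyperspectral sensor, reaches only 429.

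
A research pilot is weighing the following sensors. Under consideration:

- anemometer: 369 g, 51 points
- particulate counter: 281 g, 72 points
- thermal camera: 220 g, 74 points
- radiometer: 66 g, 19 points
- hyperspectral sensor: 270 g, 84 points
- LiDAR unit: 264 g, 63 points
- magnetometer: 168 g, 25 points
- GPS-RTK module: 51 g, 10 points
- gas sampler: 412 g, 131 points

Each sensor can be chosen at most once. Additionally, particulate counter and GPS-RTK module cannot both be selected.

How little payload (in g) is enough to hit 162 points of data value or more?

541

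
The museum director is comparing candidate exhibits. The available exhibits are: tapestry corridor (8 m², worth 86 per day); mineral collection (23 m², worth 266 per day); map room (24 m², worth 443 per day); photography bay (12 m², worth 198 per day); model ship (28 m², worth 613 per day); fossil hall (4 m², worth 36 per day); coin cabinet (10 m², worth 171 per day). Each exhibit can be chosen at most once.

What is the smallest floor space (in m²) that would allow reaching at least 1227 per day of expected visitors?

Need the lightest bundle worth ≥ 1227.
Taking map room + model ship + coin cabinet gives 1227 (≥ 1227) for 62 m².
Any bundle with less than 62 m² falls short of 1227.

62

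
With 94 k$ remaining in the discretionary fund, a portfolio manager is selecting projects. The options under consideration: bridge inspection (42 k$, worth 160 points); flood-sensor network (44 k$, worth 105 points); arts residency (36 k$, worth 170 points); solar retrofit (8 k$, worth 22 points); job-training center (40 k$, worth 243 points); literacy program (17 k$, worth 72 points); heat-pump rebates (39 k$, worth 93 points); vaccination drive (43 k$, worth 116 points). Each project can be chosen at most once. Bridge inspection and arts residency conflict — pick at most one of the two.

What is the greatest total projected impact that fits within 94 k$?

485

Ranking by ratio (projected impact/k$): job-training center 6.08, arts residency 4.72, literacy program 4.24.
Best packing: arts residency + job-training center + literacy program — 93 k$, 485 total.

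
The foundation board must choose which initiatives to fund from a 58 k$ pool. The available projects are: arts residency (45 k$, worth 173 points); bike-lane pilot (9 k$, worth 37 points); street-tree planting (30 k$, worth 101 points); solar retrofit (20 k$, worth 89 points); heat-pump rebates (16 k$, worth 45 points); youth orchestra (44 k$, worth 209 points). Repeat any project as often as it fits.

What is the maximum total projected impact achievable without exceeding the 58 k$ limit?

252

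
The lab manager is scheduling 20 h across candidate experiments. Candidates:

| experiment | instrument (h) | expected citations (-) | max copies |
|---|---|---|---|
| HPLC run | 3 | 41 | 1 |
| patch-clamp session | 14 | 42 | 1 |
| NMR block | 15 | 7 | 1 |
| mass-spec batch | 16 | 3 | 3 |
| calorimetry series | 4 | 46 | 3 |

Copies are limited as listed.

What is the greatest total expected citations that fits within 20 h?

179

Density check — HPLC run 13.67, calorimetry series 11.50, patch-clamp session 3.00 are the best per h.
Taking HPLC run + 3×calorimetry series: 15 h used, 179 in expected citations.
Nothing else within 20 h beats 179.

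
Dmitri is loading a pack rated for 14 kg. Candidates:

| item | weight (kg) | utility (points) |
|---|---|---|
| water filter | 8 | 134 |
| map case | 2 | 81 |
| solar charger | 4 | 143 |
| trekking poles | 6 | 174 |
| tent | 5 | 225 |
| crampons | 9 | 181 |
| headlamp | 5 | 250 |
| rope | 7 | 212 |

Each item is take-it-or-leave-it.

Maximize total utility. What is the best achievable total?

The ratio heuristic lands on map case + tent + headlamp (556) but leaves 2 kg idle.
Dropping map case frees 2 kg; slotting in solar charger (4 kg) lifts the total to 618 at 14 kg.
Every other selection either busts 14 kg or fails to beat 618.

618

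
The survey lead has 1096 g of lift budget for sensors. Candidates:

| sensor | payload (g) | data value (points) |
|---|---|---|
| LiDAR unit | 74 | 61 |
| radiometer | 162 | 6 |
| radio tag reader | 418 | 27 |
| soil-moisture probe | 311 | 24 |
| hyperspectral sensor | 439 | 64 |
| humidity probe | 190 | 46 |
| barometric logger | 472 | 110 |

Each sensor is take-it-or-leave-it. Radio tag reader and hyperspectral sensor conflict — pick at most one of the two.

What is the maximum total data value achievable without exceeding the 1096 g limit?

241

LiDAR unit + soil-moisture probe + humidity probe + barometric logger uses 1047 of the 1096 g and totals 241.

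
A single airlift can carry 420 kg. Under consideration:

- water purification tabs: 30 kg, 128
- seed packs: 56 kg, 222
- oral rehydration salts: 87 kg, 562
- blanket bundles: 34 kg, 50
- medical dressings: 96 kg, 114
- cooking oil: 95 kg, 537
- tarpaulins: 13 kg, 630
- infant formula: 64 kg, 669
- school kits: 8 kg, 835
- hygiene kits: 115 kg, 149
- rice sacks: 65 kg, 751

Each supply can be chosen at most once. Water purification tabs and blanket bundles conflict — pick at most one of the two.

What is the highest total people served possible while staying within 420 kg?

4334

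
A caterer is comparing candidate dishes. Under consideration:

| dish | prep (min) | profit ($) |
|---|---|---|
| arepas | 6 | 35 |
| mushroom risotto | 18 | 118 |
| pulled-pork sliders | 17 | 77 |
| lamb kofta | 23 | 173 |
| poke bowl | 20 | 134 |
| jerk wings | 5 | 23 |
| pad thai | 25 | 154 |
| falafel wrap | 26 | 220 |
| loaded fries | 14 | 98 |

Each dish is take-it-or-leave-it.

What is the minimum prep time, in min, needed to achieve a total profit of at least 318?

40

Need the lightest bundle worth ≥ 318.
falafel wrap + loaded fries: 318 profit at 40 min.
Below 40 min the best achievable stays under 318.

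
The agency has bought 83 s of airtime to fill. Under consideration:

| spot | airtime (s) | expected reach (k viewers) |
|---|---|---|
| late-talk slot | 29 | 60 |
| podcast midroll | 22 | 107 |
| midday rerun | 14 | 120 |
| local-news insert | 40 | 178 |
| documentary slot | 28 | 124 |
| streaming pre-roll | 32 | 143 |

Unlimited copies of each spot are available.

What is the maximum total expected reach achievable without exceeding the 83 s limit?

600

Best packing: 5×midday rerun — 70 s, 600 total.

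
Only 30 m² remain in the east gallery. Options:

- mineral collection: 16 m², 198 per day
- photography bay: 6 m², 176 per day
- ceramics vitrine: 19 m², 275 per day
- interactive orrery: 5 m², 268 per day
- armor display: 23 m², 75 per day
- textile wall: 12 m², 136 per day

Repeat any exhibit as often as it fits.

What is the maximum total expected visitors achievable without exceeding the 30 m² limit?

1608

Density check — interactive orrery 53.60, photography bay 29.33, ceramics vitrine 14.47, mineral collection 12.38 are the best per m².
Best packing: 6×interactive orrery — 30 m², 1608 total.
Every other selection either busts 30 m² or fails to beat 1608.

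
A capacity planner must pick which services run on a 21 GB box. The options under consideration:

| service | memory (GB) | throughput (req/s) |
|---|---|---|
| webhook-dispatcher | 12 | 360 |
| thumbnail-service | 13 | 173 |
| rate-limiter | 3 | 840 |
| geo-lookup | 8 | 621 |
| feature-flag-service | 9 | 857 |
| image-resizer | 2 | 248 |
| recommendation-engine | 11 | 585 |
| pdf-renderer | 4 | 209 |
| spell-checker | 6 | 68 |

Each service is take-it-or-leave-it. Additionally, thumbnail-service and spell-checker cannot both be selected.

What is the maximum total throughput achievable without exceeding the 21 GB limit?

2318

Greedy by ratio would take rate-limiter + feature-flag-service + image-resizer + pdf-renderer: 18 GB used, total 2154.
Dropping image-resizer and pdf-renderer frees 6 GB; slotting in geo-lookup (8 GB) lifts the total to 2318 at 20 GB.
No other feasible combination exceeds 2318.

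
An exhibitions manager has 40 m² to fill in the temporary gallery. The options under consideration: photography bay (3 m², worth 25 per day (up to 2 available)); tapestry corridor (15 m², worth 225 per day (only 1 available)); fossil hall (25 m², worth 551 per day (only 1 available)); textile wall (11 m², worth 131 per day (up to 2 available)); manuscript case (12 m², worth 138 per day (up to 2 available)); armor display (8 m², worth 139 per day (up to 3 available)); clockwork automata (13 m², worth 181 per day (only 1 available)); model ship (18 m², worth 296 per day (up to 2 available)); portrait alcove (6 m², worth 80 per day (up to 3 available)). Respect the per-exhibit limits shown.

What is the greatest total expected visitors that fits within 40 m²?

776

Density check — fossil hall 22.04, armor display 17.38, model ship 16.44 are the best per m².
A density-first pass picks fossil hall + armor display + portrait alcove — 770 at 39 m².
Replace armor display and portrait alcove with tapestry corridor: the trade gains 6 net, giving 776 at 40 m².
Nothing else within 40 m² beats 776.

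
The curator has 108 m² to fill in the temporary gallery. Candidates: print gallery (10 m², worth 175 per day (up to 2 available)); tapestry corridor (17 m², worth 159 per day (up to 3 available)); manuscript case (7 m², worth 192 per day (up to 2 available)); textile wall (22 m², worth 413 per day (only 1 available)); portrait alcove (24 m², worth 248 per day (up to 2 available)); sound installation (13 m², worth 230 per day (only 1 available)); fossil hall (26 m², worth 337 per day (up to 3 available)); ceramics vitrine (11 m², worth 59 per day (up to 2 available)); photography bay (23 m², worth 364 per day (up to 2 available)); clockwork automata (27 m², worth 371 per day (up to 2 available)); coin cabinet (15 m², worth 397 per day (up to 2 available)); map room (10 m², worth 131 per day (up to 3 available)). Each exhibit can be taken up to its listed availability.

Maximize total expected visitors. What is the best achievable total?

Ranking by ratio (expected visitors/m²): manuscript case 27.43, coin cabinet 26.47, textile wall 18.77, sound installation 17.69.
Greedy by ratio would take 2×print gallery + 2×manuscript case + textile wall + sound installation + 2×coin cabinet: 99 m² used, total 2171.
Dropping sound installation frees 13 m²; slotting in 2×map room (20 m²) lifts the total to 2203 at 106 m².
That's the maximum — no swap from here does better than 2203.

2203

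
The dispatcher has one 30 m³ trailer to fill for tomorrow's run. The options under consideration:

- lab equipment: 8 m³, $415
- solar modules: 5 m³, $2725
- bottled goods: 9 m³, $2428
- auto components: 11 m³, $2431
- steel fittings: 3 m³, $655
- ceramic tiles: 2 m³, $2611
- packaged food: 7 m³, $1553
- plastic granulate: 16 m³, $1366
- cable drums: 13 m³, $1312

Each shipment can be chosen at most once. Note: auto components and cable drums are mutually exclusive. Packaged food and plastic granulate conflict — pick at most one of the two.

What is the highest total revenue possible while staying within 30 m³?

10850

Ranking by ratio (revenue/m³): ceramic tiles 1305.50, solar modules 545.00, bottled goods 269.78, packaged food 221.86.
Filling by ratio: solar modules + bottled goods + steel fittings + ceramic tiles + packaged food for 9972, with 4 m³ left unused.
Dropping packaged food frees 7 m³; slotting in auto components (11 m³) lifts the total to 10850 at 30 m³.
Next best is solar modules + bottled goods + auto components + ceramic tiles at 10195 (27 m³) — short by 655.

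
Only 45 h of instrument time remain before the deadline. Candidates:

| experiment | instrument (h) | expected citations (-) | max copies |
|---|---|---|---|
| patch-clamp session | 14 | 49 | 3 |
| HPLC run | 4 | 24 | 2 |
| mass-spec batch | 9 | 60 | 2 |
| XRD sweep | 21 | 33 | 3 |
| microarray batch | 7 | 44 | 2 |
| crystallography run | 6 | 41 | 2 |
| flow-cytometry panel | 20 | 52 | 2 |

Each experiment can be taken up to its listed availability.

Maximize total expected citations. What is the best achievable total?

294

Ranking by ratio (expected citations/h): crystallography run 6.83, mass-spec batch 6.67, microarray batch 6.29.
Greedy by ratio would take 2×mass-spec batch + 2×microarray batch + 2×crystallography run: 44 h used, total 290.
Dropping microarray batch frees 7 h; slotting in 2×HPLC run (8 h) lifts the total to 294 at 45 h.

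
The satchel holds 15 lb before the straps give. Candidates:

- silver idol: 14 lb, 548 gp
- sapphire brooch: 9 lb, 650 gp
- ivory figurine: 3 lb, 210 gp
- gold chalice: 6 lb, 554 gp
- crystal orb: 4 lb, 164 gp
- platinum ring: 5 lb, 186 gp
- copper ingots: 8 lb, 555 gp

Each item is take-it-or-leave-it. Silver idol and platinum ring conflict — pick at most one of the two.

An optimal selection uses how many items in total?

The maximum value within 15 lb is 1204.
One optimal bundle: sapphire brooch + gold chalice (15 lb).
Every optimal selection uses 2 items.

2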